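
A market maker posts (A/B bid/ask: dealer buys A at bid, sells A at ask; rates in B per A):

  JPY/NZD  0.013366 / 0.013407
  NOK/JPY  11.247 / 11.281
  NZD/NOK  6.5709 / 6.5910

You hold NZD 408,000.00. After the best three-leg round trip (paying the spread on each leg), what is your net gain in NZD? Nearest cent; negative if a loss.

Net profit: NZD 1,288.59

Best loop NZD → JPY → NOK → NZD:
NZD 408,000.00 ÷ 0.013407 (buy JPY at ask) = JPY 30,431,864
JPY 30,431,864 ÷ 11.281 (buy NOK at ask) = NOK 2,697,621.13
NOK 2,697,621.13 ÷ 6.5910 (buy NZD at ask) = NZD 409,288.59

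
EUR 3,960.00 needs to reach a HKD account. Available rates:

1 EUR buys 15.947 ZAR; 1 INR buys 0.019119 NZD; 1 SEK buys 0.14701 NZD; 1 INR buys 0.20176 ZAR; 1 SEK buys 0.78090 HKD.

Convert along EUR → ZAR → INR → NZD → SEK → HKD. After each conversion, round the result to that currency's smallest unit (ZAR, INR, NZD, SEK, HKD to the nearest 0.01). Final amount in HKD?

HKD 31,787.21

EUR 3,960.00 × 15.947 = ZAR 63,150.12
ZAR 63,150.12 ÷ 0.20176 = INR 312,996.23
INR 312,996.23 × 0.019119 = NZD 5,984.17
NZD 5,984.17 ÷ 0.14701 = SEK 40,705.87
SEK 40,705.87 × 0.78090 = HKD 31,787.21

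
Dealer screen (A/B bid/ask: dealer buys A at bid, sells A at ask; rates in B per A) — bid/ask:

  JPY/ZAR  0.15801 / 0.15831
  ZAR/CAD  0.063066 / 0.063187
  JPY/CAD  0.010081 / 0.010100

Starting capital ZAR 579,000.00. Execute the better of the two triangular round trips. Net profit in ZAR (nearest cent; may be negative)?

Net profit: ZAR 4,507.03

Best loop ZAR → JPY → CAD → ZAR:
ZAR 579,000.00 ÷ 0.15831 (buy JPY at ask) = JPY 3,657,381
JPY 3,657,381 × 0.010081 (sell JPY at bid) = CAD 36,870.06
CAD 36,870.06 ÷ 0.063187 (buy ZAR at ask) = ZAR 583,507.03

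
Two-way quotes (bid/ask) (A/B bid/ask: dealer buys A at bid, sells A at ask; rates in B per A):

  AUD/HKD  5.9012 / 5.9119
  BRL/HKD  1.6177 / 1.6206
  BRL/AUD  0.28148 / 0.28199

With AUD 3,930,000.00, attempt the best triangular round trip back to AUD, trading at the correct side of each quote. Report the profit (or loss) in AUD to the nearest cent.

Net profit: AUD 98,140.33

Best loop AUD → HKD → BRL → AUD:
AUD 3,930,000.00 × 5.9012 (sell AUD at bid) = HKD 23,191,716.00
HKD 23,191,716.00 ÷ 1.6206 (buy BRL at ask) = BRL 14,310,573.86
BRL 14,310,573.86 × 0.28148 (sell BRL at bid) = AUD 4,028,140.33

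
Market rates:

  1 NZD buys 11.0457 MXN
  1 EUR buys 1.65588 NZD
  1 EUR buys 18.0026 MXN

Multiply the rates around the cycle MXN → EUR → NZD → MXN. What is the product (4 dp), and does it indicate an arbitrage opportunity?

1.0160 (arbitrage exists)

Around MXN → EUR → NZD → MXN: 1 ÷ 18.0026 × 1.65588 × 11.0457 = 1.015984
Product > 1; profitable direction is MXN → EUR → NZD → MXN.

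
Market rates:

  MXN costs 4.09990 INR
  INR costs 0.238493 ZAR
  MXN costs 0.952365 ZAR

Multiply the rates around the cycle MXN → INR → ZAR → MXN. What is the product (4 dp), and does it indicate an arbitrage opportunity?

1.0267 (arbitrage exists)

Around MXN → INR → ZAR → MXN: 1 × 4.09990 × 0.238493 ÷ 0.952365 = 1.026705
Product > 1; profitable direction is MXN → INR → ZAR → MXN.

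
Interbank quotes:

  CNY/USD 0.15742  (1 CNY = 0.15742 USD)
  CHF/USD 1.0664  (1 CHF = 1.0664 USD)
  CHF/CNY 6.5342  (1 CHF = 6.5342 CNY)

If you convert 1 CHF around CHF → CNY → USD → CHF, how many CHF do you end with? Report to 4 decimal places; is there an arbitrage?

Around CHF → CNY → USD → CHF: 1 × 6.5342 × 0.15742 ÷ 1.0664 = 0.964567
Product < 1; profitable direction is CHF → USD → CNY → CHF.

0.9646 (arbitrage exists)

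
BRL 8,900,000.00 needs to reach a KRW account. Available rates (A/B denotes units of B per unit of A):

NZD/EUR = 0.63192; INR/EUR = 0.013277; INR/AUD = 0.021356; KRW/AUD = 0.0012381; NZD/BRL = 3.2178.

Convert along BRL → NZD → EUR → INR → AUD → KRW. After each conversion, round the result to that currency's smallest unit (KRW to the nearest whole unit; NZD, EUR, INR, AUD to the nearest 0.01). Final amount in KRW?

BRL 8,900,000.00 ÷ 3.2178 = NZD 2,765,864.88
NZD 2,765,864.88 × 0.63192 = EUR 1,747,805.33
EUR 1,747,805.33 ÷ 0.013277 = INR 131,641,585.45
INR 131,641,585.45 × 0.021356 = AUD 2,811,337.70
AUD 2,811,337.70 ÷ 0.0012381 = KRW 2,270,687,101

KRW 2,270,687,101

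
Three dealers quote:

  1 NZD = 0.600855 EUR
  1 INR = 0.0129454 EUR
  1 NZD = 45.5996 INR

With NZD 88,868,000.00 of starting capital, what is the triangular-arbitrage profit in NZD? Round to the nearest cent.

Profit: NZD 1,588,249.81

Profitable loop is NZD → EUR → INR → NZD:
NZD 88,868,000.00 × 0.600855 = EUR 53,396,782.14
EUR 53,396,782.14 ÷ 0.0129454 = INR 4,124,768,809.00
INR 4,124,768,809.00 ÷ 45.5996 = NZD 90,456,249.81
Profit = NZD 90,456,249.81 − NZD 88,868,000.00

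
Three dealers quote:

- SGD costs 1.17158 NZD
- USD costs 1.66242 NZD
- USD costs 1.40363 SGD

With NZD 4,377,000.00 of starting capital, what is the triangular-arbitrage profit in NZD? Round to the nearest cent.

Profit: NZD 47,790.47

Profitable loop is NZD → SGD → USD → NZD:
NZD 4,377,000.00 ÷ 1.17158 = SGD 3,735,980.47
SGD 3,735,980.47 ÷ 1.40363 = USD 2,661,656.18
USD 2,661,656.18 × 1.66242 = NZD 4,424,790.47
Profit = NZD 4,424,790.47 − NZD 4,377,000.00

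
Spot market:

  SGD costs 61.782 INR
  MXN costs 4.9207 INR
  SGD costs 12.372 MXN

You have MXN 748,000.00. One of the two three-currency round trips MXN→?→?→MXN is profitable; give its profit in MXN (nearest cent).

Profitable loop is MXN → SGD → INR → MXN:
MXN 748,000.00 ÷ 12.372 = SGD 60,459.10
SGD 60,459.10 × 61.782 = INR 3,735,284.19
INR 3,735,284.19 ÷ 4.9207 = MXN 759,096.10
Profit = MXN 759,096.10 − MXN 748,000.00

Profit: MXN 11,096.10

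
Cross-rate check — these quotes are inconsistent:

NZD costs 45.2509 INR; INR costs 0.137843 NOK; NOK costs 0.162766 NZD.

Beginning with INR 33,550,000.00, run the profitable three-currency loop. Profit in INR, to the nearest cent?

Profitable loop is INR → NOK → NZD → INR:
INR 33,550,000.00 × 0.137843 = NOK 4,624,632.65
NOK 4,624,632.65 × 0.162766 = NZD 752,732.96
NZD 752,732.96 × 45.2509 = INR 34,061,843.81
Profit = INR 34,061,843.81 − INR 33,550,000.00

Profit: INR 511,843.81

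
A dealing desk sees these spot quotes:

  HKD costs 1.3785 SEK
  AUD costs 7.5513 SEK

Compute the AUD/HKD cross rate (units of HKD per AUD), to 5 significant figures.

AUD/HKD = 5.4779

1 AUD × 7.5513 = 7.5513 SEK
7.5513 SEK ÷ 1.3785 = 5.47791 HKD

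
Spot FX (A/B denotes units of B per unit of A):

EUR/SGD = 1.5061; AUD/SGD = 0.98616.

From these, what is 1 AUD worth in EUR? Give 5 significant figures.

1 AUD × 0.98616 = 0.98616 SGD
0.98616 SGD ÷ 1.5061 = 0.654777 EUR

AUD/EUR = 0.65478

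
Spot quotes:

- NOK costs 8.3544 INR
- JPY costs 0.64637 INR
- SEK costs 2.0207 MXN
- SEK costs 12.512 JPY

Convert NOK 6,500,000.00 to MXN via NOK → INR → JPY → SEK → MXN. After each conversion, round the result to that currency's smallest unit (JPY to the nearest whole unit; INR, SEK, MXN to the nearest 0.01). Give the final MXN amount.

MXN 13,568,209.32

NOK 6,500,000.00 × 8.3544 = INR 54,303,600.00
INR 54,303,600.00 ÷ 0.64637 = JPY 84,013,181
JPY 84,013,181 ÷ 12.512 = SEK 6,714,608.46
SEK 6,714,608.46 × 2.0207 = MXN 13,568,209.32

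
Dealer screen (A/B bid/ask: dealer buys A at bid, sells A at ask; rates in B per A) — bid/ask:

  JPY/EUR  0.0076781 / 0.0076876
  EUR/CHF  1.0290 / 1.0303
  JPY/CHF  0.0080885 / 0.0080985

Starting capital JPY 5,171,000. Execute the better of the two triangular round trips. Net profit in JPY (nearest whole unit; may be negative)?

Best loop JPY → CHF → EUR → JPY:
JPY 5,171,000 × 0.0080885 (sell JPY at bid) = CHF 41,825.63
CHF 41,825.63 ÷ 1.0303 (buy EUR at ask) = EUR 40,595.59
EUR 40,595.59 ÷ 0.0076876 (buy JPY at ask) = JPY 5,280,658

Net profit: JPY 109,658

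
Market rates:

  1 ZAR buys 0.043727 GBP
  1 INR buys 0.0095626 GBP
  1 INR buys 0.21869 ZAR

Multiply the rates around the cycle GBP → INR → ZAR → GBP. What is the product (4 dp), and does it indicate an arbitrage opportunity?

Around GBP → INR → ZAR → GBP: 1 ÷ 0.0095626 × 0.21869 × 0.043727 = 1.000006
Product ≈ 1 (deviation 0.001%, within rounding noise).

1.0000 (no arbitrage)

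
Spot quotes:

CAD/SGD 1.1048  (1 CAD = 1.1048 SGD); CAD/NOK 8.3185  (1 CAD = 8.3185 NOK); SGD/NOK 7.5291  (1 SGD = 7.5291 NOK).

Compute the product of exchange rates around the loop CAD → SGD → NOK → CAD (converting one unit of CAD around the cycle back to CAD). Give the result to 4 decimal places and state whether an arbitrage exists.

1.0000 (no arbitrage)

Around CAD → SGD → NOK → CAD: 1 × 1.1048 × 7.5291 ÷ 8.3185 = 0.999958
Product ≈ 1 (deviation 0.004%, within rounding noise).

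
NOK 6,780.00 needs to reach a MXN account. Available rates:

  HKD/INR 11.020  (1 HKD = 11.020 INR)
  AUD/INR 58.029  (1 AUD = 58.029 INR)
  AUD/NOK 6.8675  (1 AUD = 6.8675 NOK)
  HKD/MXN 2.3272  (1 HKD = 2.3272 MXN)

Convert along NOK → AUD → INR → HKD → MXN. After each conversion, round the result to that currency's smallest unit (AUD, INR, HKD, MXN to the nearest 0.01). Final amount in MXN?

NOK 6,780.00 ÷ 6.8675 = AUD 987.26
AUD 987.26 × 58.029 = INR 57,289.71
INR 57,289.71 ÷ 11.020 = HKD 5,198.70
HKD 5,198.70 × 2.3272 = MXN 12,098.41

MXN 12,098.41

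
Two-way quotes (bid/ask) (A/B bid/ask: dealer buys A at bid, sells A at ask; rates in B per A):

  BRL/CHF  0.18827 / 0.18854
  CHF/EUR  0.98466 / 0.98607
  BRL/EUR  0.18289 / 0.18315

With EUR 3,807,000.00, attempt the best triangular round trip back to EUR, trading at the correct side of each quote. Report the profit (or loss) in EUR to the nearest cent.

Best loop EUR → BRL → CHF → EUR:
EUR 3,807,000.00 ÷ 0.18315 (buy BRL at ask) = BRL 20,786,240.79
BRL 20,786,240.79 × 0.18827 (sell BRL at bid) = CHF 3,913,425.55
CHF 3,913,425.55 × 0.98466 (sell CHF at bid) = EUR 3,853,393.60

Net profit: EUR 46,393.60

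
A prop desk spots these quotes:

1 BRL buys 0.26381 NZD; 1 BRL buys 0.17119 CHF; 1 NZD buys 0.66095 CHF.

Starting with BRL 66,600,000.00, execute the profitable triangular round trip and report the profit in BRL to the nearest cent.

Profitable loop is BRL → NZD → CHF → BRL:
BRL 66,600,000.00 × 0.26381 = NZD 17,569,746.00
NZD 17,569,746.00 × 0.66095 = CHF 11,612,723.62
CHF 11,612,723.62 ÷ 0.17119 = BRL 67,835,291.89
Profit = BRL 67,835,291.89 − BRL 66,600,000.00

Profit: BRL 1,235,291.89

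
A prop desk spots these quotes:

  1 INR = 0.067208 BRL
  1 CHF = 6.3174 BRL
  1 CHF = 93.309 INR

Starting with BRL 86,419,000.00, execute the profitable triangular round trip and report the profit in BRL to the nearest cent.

Profit: BRL 637,881.46

Profitable loop is BRL → INR → CHF → BRL:
BRL 86,419,000.00 ÷ 0.067208 = INR 1,285,843,947.15
INR 1,285,843,947.15 ÷ 93.309 = CHF 13,780,492.20
CHF 13,780,492.20 × 6.3174 = BRL 87,056,881.46
Profit = BRL 87,056,881.46 − BRL 86,419,000.00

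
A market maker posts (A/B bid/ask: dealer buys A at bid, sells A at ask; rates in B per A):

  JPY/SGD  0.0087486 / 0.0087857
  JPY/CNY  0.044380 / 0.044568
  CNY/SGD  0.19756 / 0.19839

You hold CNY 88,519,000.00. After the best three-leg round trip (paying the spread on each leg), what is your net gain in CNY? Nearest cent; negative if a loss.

Net result: CNY -181,227.33 (no profitable arbitrage after spreads)

Best loop CNY → SGD → JPY → CNY:
CNY 88,519,000.00 × 0.19756 (sell CNY at bid) = SGD 17,487,813.64
SGD 17,487,813.64 ÷ 0.0087857 (buy JPY at ask) = JPY 1,990,486,090
JPY 1,990,486,090 × 0.044380 (sell JPY at bid) = CNY 88,337,772.67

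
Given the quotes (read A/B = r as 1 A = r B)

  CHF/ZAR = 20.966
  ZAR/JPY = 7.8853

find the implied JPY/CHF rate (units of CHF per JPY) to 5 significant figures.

1 JPY ÷ 7.8853 = 0.126818 ZAR
0.126818 ZAR ÷ 20.966 = 0.00604876 CHF

JPY/CHF = 0.0060488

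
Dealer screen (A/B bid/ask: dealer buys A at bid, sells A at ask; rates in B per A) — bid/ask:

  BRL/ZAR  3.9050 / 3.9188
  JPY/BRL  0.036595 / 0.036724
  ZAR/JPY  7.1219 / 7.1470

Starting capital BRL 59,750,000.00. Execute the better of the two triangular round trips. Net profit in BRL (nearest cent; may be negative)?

Best loop BRL → ZAR → JPY → BRL:
BRL 59,750,000.00 × 3.9050 (sell BRL at bid) = ZAR 233,323,750.00
ZAR 233,323,750.00 × 7.1219 (sell ZAR at bid) = JPY 1,661,708,415
JPY 1,661,708,415 × 0.036595 (sell JPY at bid) = BRL 60,810,219.45

Net profit: BRL 1,060,219.45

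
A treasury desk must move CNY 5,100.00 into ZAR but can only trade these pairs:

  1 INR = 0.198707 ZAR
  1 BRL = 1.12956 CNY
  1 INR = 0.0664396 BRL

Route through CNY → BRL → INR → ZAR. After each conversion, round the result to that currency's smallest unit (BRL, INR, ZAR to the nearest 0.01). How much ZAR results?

ZAR 13,503.51

CNY 5,100.00 ÷ 1.12956 = BRL 4,515.03
BRL 4,515.03 ÷ 0.0664396 = INR 67,956.91
INR 67,956.91 × 0.198707 = ZAR 13,503.51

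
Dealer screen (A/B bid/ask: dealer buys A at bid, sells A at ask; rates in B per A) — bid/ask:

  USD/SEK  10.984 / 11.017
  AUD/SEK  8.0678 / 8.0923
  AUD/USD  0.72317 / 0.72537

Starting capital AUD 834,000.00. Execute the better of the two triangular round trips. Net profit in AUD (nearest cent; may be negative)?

Best loop AUD → SEK → USD → AUD:
AUD 834,000.00 × 8.0678 (sell AUD at bid) = SEK 6,728,545.20
SEK 6,728,545.20 ÷ 11.017 (buy USD at ask) = USD 610,742.05
USD 610,742.05 ÷ 0.72537 (buy AUD at ask) = AUD 841,973.14

Net profit: AUD 7,973.14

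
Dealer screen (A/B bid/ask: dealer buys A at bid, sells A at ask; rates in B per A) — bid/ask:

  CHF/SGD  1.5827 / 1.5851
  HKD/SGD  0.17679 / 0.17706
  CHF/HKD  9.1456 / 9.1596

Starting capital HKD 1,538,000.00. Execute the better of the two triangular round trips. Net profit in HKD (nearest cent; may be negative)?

Best loop HKD → SGD → CHF → HKD:
HKD 1,538,000.00 × 0.17679 (sell HKD at bid) = SGD 271,903.02
SGD 271,903.02 ÷ 1.5851 (buy CHF at ask) = CHF 171,536.82
CHF 171,536.82 × 9.1456 (sell CHF at bid) = HKD 1,568,807.18

Net profit: HKD 30,807.18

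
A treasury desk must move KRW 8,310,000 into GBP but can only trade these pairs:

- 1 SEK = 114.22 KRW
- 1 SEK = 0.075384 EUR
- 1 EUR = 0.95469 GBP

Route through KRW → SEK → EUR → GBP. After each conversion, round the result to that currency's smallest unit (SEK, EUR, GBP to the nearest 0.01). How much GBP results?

KRW 8,310,000 ÷ 114.22 = SEK 72,754.33
SEK 72,754.33 × 0.075384 = EUR 5,484.51
EUR 5,484.51 × 0.95469 = GBP 5,236.01

GBP 5,236.01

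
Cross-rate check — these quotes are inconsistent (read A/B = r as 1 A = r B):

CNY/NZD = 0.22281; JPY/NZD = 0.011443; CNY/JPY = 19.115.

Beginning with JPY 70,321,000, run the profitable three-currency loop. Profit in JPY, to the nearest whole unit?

Profitable loop is JPY → CNY → NZD → JPY:
JPY 70,321,000 ÷ 19.115 = CNY 3,678,838.61
CNY 3,678,838.61 × 0.22281 = NZD 819,682.03
NZD 819,682.03 ÷ 0.011443 = JPY 71,631,743
Profit = JPY 71,631,743 − JPY 70,321,000

Profit: JPY 1,310,743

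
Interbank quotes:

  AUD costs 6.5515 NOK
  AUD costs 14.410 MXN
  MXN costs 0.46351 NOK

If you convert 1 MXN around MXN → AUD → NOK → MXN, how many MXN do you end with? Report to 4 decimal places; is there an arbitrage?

Around MXN → AUD → NOK → MXN: 1 ÷ 14.410 × 6.5515 ÷ 0.46351 = 0.980884
Product < 1; profitable direction is MXN → NOK → AUD → MXN.

0.9809 (arbitrage exists)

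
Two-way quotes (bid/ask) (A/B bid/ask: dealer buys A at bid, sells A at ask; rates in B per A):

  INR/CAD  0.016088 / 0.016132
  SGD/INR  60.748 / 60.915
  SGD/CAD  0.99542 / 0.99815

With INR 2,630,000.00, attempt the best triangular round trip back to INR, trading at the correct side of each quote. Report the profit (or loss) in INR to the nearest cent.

Net profit: INR 34,094.64

Best loop INR → SGD → CAD → INR:
INR 2,630,000.00 ÷ 60.915 (buy SGD at ask) = SGD 43,174.92
SGD 43,174.92 × 0.99542 (sell SGD at bid) = CAD 42,977.17
CAD 42,977.17 ÷ 0.016132 (buy INR at ask) = INR 2,664,094.64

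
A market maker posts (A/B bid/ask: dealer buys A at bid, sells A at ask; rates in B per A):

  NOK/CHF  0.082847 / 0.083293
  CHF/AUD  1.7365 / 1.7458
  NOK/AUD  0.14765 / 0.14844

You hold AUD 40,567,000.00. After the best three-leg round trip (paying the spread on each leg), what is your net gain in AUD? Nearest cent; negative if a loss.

Net profit: AUD 624,096.19

Best loop AUD → CHF → NOK → AUD:
AUD 40,567,000.00 ÷ 1.7458 (buy CHF at ask) = CHF 23,236,911.44
CHF 23,236,911.44 ÷ 0.083293 (buy NOK at ask) = NOK 278,977,962.67
NOK 278,977,962.67 × 0.14765 (sell NOK at bid) = AUD 41,191,096.19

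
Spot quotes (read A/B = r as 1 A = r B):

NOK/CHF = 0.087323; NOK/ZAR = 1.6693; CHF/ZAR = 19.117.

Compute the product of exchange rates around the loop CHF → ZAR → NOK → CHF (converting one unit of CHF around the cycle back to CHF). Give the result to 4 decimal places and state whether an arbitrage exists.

Around CHF → ZAR → NOK → CHF: 1 × 19.117 ÷ 1.6693 × 0.087323 = 1.000032
Product ≈ 1 (deviation 0.003%, within rounding noise).

1.0000 (no arbitrage)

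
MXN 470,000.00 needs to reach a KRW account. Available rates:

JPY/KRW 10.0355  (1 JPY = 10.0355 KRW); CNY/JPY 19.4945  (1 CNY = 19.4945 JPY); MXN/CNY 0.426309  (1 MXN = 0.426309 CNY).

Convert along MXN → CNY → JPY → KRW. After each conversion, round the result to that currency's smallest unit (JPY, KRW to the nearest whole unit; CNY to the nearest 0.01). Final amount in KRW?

MXN 470,000.00 × 0.426309 = CNY 200,365.23
CNY 200,365.23 × 19.4945 = JPY 3,906,020
JPY 3,906,020 × 10.0355 = KRW 39,198,864

KRW 39,198,864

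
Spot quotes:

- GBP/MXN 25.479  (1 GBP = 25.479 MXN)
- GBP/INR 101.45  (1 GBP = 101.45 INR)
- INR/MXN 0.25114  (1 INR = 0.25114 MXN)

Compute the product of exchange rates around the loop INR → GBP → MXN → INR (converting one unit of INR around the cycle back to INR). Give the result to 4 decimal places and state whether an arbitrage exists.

1.0000 (no arbitrage)

Around INR → GBP → MXN → INR: 1 ÷ 101.45 × 25.479 ÷ 0.25114 = 1.000033
Product ≈ 1 (deviation 0.003%, within rounding noise).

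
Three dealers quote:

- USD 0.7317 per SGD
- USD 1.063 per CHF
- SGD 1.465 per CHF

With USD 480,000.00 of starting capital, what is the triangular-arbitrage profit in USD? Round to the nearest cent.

Profit: USD 4,037.10

Profitable loop is USD → CHF → SGD → USD:
USD 480,000.00 ÷ 1.063 = CHF 451,552.21
CHF 451,552.21 × 1.465 = SGD 661,523.99
SGD 661,523.99 × 0.7317 = USD 484,037.10
Profit = USD 484,037.10 − USD 480,000.00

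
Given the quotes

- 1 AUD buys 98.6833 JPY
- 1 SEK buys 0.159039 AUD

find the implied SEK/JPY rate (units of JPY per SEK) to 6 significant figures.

1 SEK × 0.159039 = 0.159039 AUD
0.159039 AUD × 98.6833 = 15.6945 JPY

SEK/JPY = 15.6945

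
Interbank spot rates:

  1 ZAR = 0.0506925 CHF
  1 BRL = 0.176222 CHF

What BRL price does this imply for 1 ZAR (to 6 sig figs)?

ZAR/BRL = 0.287663

1 ZAR × 0.0506925 = 0.0506925 CHF
0.0506925 CHF ÷ 0.176222 = 0.287663 BRL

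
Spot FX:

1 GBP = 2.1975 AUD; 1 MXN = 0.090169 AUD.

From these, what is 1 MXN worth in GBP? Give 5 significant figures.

1 MXN × 0.090169 = 0.090169 AUD
0.090169 AUD ÷ 2.1975 = 0.0410325 GBP

MXN/GBP = 0.041033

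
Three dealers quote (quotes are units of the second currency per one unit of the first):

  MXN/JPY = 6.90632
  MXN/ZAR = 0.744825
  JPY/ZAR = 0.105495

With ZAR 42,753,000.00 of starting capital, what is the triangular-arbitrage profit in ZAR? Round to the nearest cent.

Profit: ZAR 953,121.26

Profitable loop is ZAR → JPY → MXN → ZAR:
ZAR 42,753,000.00 ÷ 0.105495 = JPY 405,260,913
JPY 405,260,913 ÷ 6.90632 = MXN 58,679,718.41
MXN 58,679,718.41 × 0.744825 = ZAR 43,706,121.26
Profit = ZAR 43,706,121.26 − ZAR 42,753,000.00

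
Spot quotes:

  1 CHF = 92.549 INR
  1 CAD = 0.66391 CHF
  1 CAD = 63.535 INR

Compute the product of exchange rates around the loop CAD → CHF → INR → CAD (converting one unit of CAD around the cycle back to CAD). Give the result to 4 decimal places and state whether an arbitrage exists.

Around CAD → CHF → INR → CAD: 1 × 0.66391 × 92.549 ÷ 63.535 = 0.967092
Product < 1; profitable direction is CAD → INR → CHF → CAD.

0.9671 (arbitrage exists)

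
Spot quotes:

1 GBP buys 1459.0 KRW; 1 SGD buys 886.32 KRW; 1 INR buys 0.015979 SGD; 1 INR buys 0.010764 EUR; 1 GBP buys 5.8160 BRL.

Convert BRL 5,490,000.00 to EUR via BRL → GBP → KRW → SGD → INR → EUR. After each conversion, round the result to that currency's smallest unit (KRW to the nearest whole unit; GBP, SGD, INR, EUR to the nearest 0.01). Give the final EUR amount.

BRL 5,490,000.00 ÷ 5.8160 = GBP 943,947.73
GBP 943,947.73 × 1459.0 = KRW 1,377,219,738
KRW 1,377,219,738 ÷ 886.32 = SGD 1,553,862.87
SGD 1,553,862.87 ÷ 0.015979 = INR 97,244,062.21
INR 97,244,062.21 × 0.010764 = EUR 1,046,735.09

EUR 1,046,735.09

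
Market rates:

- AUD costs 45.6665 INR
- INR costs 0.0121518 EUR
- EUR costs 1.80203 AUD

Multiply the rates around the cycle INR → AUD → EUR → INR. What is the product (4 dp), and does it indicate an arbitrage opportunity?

1.0000 (no arbitrage)

Around INR → AUD → EUR → INR: 1 ÷ 45.6665 ÷ 1.80203 ÷ 0.0121518 = 0.999999
Product ≈ 1 (deviation 0.000%, within rounding noise).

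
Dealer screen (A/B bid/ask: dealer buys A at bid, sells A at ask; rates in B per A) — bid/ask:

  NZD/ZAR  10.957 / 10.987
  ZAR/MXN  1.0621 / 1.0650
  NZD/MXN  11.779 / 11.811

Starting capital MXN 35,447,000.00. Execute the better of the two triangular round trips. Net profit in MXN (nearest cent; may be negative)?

Best loop MXN → ZAR → NZD → MXN:
MXN 35,447,000.00 ÷ 1.0650 (buy ZAR at ask) = ZAR 33,283,568.08
ZAR 33,283,568.08 ÷ 10.987 (buy NZD at ask) = NZD 3,029,359.07
NZD 3,029,359.07 × 11.779 (sell NZD at bid) = MXN 35,682,820.46

Net profit: MXN 235,820.46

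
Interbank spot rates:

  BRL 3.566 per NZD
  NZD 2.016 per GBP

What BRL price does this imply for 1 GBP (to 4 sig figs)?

1 GBP × 2.016 = 2.016 NZD
2.016 NZD × 3.566 = 7.18906 BRL

GBP/BRL = 7.189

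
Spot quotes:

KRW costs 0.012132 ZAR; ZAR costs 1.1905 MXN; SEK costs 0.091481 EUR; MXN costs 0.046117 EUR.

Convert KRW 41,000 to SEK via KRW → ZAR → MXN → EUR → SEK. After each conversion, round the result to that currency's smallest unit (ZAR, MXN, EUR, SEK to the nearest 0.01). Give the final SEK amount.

KRW 41,000 × 0.012132 = ZAR 497.41
ZAR 497.41 × 1.1905 = MXN 592.17
MXN 592.17 × 0.046117 = EUR 27.31
EUR 27.31 ÷ 0.091481 = SEK 298.53

SEK 298.53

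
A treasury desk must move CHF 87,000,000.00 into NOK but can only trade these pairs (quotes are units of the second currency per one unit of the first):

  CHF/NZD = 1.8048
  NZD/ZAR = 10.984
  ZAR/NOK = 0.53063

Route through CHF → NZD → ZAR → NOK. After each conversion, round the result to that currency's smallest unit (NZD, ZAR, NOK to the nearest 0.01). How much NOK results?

CHF 87,000,000.00 × 1.8048 = NZD 157,017,600.00
NZD 157,017,600.00 × 10.984 = ZAR 1,724,681,318.40
ZAR 1,724,681,318.40 × 0.53063 = NOK 915,167,647.98

NOK 915,167,647.98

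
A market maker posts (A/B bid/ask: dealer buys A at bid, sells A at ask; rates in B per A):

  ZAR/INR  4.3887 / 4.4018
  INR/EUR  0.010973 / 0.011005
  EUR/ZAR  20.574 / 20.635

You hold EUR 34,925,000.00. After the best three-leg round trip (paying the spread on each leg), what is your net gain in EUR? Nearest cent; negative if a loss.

Best loop EUR → INR → ZAR → EUR:
EUR 34,925,000.00 ÷ 0.011005 (buy INR at ask) = INR 3,173,557,473.88
INR 3,173,557,473.88 ÷ 4.4018 (buy ZAR at ask) = ZAR 720,968,120.74
ZAR 720,968,120.74 ÷ 20.635 (buy EUR at ask) = EUR 34,939,089.93

Net profit: EUR 14,089.93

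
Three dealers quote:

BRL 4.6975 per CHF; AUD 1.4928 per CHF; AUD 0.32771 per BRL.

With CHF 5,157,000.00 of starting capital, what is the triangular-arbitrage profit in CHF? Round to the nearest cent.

Profitable loop is CHF → BRL → AUD → CHF:
CHF 5,157,000.00 × 4.6975 = BRL 24,225,007.50
BRL 24,225,007.50 × 0.32771 = AUD 7,938,777.21
AUD 7,938,777.21 ÷ 1.4928 = CHF 5,318,044.75
Profit = CHF 5,318,044.75 − CHF 5,157,000.00

Profit: CHF 161,044.75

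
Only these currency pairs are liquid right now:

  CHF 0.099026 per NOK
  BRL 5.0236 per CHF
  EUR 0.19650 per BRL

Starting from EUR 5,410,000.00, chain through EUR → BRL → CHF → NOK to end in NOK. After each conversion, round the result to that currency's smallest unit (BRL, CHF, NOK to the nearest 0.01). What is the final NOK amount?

EUR 5,410,000.00 ÷ 0.19650 = BRL 27,531,806.62
BRL 27,531,806.62 ÷ 5.0236 = CHF 5,480,493.40
CHF 5,480,493.40 ÷ 0.099026 = NOK 55,343,984.41

NOK 55,343,984.41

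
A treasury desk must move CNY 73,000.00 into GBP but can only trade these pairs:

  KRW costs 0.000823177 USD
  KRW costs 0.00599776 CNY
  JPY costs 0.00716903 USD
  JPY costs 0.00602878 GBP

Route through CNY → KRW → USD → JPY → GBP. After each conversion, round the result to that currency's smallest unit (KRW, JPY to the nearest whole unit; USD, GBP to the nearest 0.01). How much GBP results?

CNY 73,000.00 ÷ 0.00599776 = KRW 12,171,211
KRW 12,171,211 × 0.000823177 = USD 10,019.06
USD 10,019.06 ÷ 0.00716903 = JPY 1,397,548
JPY 1,397,548 × 0.00602878 = GBP 8,425.51

GBP 8,425.51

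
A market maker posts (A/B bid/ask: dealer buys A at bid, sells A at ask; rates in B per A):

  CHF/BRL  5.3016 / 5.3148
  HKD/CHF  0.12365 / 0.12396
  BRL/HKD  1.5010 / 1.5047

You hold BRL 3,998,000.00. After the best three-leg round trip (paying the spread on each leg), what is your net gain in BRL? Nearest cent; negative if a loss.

Net profit: BRL 34,964.27

Best loop BRL → CHF → HKD → BRL:
BRL 3,998,000.00 ÷ 5.3148 (buy CHF at ask) = CHF 752,239.03
CHF 752,239.03 ÷ 0.12396 (buy HKD at ask) = HKD 6,068,401.34
HKD 6,068,401.34 ÷ 1.5047 (buy BRL at ask) = BRL 4,032,964.27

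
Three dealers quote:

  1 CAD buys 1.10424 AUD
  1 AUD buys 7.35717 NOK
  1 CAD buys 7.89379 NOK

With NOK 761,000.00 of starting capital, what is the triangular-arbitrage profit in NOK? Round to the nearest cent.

Profitable loop is NOK → CAD → AUD → NOK:
NOK 761,000.00 ÷ 7.89379 = CAD 96,404.90
CAD 96,404.90 × 1.10424 = AUD 106,454.14
AUD 106,454.14 × 7.35717 = NOK 783,201.22
Profit = NOK 783,201.22 − NOK 761,000.00

Profit: NOK 22,201.22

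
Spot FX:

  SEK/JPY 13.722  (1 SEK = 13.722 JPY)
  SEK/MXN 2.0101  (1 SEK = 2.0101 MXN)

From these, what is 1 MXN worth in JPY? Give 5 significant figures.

MXN/JPY = 6.8265

1 MXN ÷ 2.0101 = 0.497488 SEK
0.497488 SEK × 13.722 = 6.82653 JPY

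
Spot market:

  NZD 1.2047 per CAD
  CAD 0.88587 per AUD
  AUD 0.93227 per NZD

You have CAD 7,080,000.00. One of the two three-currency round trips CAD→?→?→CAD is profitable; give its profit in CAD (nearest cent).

Profit: CAD 36,109.85

Profitable loop is CAD → AUD → NZD → CAD:
CAD 7,080,000.00 ÷ 0.88587 = AUD 7,992,143.32
AUD 7,992,143.32 ÷ 0.93227 = NZD 8,572,777.54
NZD 8,572,777.54 ÷ 1.2047 = CAD 7,116,109.85
Profit = CAD 7,116,109.85 − CAD 7,080,000.00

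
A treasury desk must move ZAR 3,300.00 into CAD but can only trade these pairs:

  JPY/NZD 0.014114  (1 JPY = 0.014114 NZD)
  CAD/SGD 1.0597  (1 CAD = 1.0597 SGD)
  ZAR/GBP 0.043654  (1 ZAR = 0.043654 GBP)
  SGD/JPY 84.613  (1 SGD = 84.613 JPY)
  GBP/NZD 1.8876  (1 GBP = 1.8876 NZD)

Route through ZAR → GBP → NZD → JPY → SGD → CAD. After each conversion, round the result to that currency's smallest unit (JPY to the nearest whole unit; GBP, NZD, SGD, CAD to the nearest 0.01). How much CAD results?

ZAR 3,300.00 × 0.043654 = GBP 144.06
GBP 144.06 × 1.8876 = NZD 271.93
NZD 271.93 ÷ 0.014114 = JPY 19,267
JPY 19,267 ÷ 84.613 = SGD 227.71
SGD 227.71 ÷ 1.0597 = CAD 214.88

CAD 214.88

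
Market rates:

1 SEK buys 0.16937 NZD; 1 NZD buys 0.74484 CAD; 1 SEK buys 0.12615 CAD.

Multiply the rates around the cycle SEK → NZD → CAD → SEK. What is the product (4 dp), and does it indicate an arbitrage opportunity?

Around SEK → NZD → CAD → SEK: 1 × 0.16937 × 0.74484 ÷ 0.12615 = 1.000028
Product ≈ 1 (deviation 0.003%, within rounding noise).

1.0000 (no arbitrage)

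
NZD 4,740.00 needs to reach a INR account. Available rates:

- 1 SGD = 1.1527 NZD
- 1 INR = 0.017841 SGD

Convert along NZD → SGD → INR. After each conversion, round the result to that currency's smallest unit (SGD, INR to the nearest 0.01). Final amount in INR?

NZD 4,740.00 ÷ 1.1527 = SGD 4,112.08
SGD 4,112.08 ÷ 0.017841 = INR 230,484.84

INR 230,484.84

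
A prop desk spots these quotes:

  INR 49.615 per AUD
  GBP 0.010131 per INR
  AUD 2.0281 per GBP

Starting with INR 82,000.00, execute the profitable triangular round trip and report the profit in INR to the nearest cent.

Profitable loop is INR → GBP → AUD → INR:
INR 82,000.00 × 0.010131 = GBP 830.74
GBP 830.74 × 2.0281 = AUD 1,684.83
AUD 1,684.83 × 49.615 = INR 83,592.73
Profit = INR 83,592.73 − INR 82,000.00

Profit: INR 1,592.73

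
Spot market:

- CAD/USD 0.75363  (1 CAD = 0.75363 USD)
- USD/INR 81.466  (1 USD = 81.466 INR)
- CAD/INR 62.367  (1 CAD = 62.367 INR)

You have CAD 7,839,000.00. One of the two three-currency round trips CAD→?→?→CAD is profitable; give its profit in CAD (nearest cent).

Profit: CAD 124,077.59

Profitable loop is CAD → INR → USD → CAD:
CAD 7,839,000.00 × 62.367 = INR 488,894,913.00
INR 488,894,913.00 ÷ 81.466 = USD 6,001,214.16
USD 6,001,214.16 ÷ 0.75363 = CAD 7,963,077.59
Profit = CAD 7,963,077.59 − CAD 7,839,000.00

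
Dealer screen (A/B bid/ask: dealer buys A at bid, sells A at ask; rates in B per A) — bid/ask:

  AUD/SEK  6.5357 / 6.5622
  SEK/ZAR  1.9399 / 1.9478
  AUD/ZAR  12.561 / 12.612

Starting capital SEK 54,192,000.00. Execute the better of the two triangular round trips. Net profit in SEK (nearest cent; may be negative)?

Best loop SEK → ZAR → AUD → SEK:
SEK 54,192,000.00 × 1.9399 (sell SEK at bid) = ZAR 105,127,060.80
ZAR 105,127,060.80 ÷ 12.612 (buy AUD at ask) = AUD 8,335,478.97
AUD 8,335,478.97 × 6.5357 (sell AUD at bid) = SEK 54,478,189.92

Net profit: SEK 286,189.92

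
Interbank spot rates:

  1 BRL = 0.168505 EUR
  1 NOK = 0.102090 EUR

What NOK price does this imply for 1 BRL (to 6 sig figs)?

1 BRL × 0.168505 = 0.168505 EUR
0.168505 EUR ÷ 0.102090 = 1.65055 NOK

BRL/NOK = 1.65055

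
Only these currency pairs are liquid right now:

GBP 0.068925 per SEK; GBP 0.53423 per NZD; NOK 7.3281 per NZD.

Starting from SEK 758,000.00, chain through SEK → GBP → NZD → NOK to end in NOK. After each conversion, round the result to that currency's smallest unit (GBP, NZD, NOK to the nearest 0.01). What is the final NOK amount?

NOK 716,653.30

SEK 758,000.00 × 0.068925 = GBP 52,245.15
GBP 52,245.15 ÷ 0.53423 = NZD 97,795.24
NZD 97,795.24 × 7.3281 = NOK 716,653.30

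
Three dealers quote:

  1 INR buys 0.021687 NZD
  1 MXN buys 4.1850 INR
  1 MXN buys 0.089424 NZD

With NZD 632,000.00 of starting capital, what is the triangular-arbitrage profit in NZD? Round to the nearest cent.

Profit: NZD 9,442.79

Profitable loop is NZD → MXN → INR → NZD:
NZD 632,000.00 ÷ 0.089424 = MXN 7,067,453.93
MXN 7,067,453.93 × 4.1850 = INR 29,577,294.69
INR 29,577,294.69 × 0.021687 = NZD 641,442.79
Profit = NZD 641,442.79 − NZD 632,000.00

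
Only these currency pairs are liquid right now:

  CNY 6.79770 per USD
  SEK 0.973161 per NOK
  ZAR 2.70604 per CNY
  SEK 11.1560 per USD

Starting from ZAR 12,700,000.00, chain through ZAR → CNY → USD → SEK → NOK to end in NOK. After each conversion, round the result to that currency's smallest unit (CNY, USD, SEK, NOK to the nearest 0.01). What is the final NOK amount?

ZAR 12,700,000.00 ÷ 2.70604 = CNY 4,693,204.83
CNY 4,693,204.83 ÷ 6.79770 = USD 690,410.70
USD 690,410.70 × 11.1560 = SEK 7,702,221.77
SEK 7,702,221.77 ÷ 0.973161 = NOK 7,914,642.87

NOK 7,914,642.87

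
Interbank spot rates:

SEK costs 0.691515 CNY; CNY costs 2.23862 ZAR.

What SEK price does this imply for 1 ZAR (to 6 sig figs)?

ZAR/SEK = 0.645978

1 ZAR ÷ 2.23862 = 0.446704 CNY
0.446704 CNY ÷ 0.691515 = 0.645978 SEK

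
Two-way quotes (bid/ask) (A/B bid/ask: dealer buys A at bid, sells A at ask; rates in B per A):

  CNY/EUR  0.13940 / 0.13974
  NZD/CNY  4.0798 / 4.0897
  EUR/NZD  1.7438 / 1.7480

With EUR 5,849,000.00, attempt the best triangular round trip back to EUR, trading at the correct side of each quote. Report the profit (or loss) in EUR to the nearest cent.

Net profit: EUR 6,014.87

Best loop EUR → CNY → NZD → EUR:
EUR 5,849,000.00 ÷ 0.13974 (buy CNY at ask) = CNY 41,856,304.57
CNY 41,856,304.57 ÷ 4.0897 (buy NZD at ask) = NZD 10,234,566.00
NZD 10,234,566.00 ÷ 1.7480 (buy EUR at ask) = EUR 5,855,014.87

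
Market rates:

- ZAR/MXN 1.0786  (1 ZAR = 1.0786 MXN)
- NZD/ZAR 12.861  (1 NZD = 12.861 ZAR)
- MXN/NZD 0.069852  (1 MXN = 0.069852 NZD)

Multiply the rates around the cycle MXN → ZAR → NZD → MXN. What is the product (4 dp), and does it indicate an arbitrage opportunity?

Around MXN → ZAR → NZD → MXN: 1 ÷ 1.0786 ÷ 12.861 ÷ 0.069852 = 1.032015
Product > 1; profitable direction is MXN → ZAR → NZD → MXN.

1.0320 (arbitrage exists)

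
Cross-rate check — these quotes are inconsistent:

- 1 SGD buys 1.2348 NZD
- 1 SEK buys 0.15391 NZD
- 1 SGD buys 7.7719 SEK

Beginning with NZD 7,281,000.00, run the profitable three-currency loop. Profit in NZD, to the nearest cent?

Profit: NZD 235,118.35

Profitable loop is NZD → SEK → SGD → NZD:
NZD 7,281,000.00 ÷ 0.15391 = SEK 47,306,867.65
SEK 47,306,867.65 ÷ 7.7719 = SGD 6,086,911.52
SGD 6,086,911.52 × 1.2348 = NZD 7,516,118.35
Profit = NZD 7,516,118.35 − NZD 7,281,000.00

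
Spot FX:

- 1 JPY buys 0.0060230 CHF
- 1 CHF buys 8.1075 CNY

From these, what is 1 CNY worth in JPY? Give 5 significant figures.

1 CNY ÷ 8.1075 = 0.123343 CHF
0.123343 CHF ÷ 0.0060230 = 20.4786 JPY

CNY/JPY = 20.479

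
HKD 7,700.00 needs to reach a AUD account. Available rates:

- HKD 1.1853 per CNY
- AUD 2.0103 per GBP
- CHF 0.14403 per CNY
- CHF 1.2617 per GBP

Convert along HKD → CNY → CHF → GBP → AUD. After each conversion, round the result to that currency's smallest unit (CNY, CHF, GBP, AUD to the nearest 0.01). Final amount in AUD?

AUD 1,490.80

HKD 7,700.00 ÷ 1.1853 = CNY 6,496.25
CNY 6,496.25 × 0.14403 = CHF 935.65
CHF 935.65 ÷ 1.2617 = GBP 741.58
GBP 741.58 × 2.0103 = AUD 1,490.80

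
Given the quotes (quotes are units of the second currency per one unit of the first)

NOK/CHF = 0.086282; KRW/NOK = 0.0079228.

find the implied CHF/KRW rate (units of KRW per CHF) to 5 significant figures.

CHF/KRW = 1462.9

1 CHF ÷ 0.086282 = 11.5899 NOK
11.5899 NOK ÷ 0.0079228 = 1462.85 KRW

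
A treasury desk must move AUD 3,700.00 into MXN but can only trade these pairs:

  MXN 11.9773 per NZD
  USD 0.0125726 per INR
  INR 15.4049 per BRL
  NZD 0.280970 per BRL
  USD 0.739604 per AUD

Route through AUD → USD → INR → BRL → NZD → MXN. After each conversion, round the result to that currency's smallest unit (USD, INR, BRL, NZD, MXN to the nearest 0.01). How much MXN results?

AUD 3,700.00 × 0.739604 = USD 2,736.53
USD 2,736.53 ÷ 0.0125726 = INR 217,658.24
INR 217,658.24 ÷ 15.4049 = BRL 14,129.16
BRL 14,129.16 × 0.280970 = NZD 3,969.87
NZD 3,969.87 × 11.9773 = MXN 47,548.32

MXN 47,548.32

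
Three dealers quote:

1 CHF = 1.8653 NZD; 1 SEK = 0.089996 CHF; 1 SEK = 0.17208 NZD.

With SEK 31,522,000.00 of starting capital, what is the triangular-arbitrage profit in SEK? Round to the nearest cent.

Profit: SEK 790,626.81

Profitable loop is SEK → NZD → CHF → SEK:
SEK 31,522,000.00 × 0.17208 = NZD 5,424,305.76
NZD 5,424,305.76 ÷ 1.8653 = CHF 2,908,007.16
CHF 2,908,007.16 ÷ 0.089996 = SEK 32,312,626.81
Profit = SEK 32,312,626.81 − SEK 31,522,000.00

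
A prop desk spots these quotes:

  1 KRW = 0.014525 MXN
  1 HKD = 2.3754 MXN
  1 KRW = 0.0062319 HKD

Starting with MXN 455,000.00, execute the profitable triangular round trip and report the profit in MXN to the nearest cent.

Profit: MXN 8,716.43

Profitable loop is MXN → KRW → HKD → MXN:
MXN 455,000.00 ÷ 0.014525 = KRW 31,325,301
KRW 31,325,301 × 0.0062319 = HKD 195,216.14
HKD 195,216.14 × 2.3754 = MXN 463,716.43
Profit = MXN 463,716.43 − MXN 455,000.00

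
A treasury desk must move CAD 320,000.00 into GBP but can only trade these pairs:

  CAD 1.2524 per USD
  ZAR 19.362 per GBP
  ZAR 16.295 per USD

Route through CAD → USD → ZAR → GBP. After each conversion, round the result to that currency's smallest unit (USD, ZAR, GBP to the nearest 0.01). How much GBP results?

CAD 320,000.00 ÷ 1.2524 = USD 255,509.42
USD 255,509.42 × 16.295 = ZAR 4,163,526.00
ZAR 4,163,526.00 ÷ 19.362 = GBP 215,035.95

GBP 215,035.95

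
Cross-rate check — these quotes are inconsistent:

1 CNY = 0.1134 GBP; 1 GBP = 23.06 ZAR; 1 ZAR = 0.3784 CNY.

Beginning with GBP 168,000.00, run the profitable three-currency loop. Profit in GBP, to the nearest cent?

Profit: GBP 1,779.71

Profitable loop is GBP → CNY → ZAR → GBP:
GBP 168,000.00 ÷ 0.1134 = CNY 1,481,481.48
CNY 1,481,481.48 ÷ 0.3784 = ZAR 3,915,120.19
ZAR 3,915,120.19 ÷ 23.06 = GBP 169,779.71
Profit = GBP 169,779.71 − GBP 168,000.00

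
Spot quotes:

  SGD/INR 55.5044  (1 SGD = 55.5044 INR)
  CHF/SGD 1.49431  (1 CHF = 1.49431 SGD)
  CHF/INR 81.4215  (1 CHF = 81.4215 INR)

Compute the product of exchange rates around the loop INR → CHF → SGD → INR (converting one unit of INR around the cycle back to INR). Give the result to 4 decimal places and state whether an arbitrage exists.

Around INR → CHF → SGD → INR: 1 ÷ 81.4215 × 1.49431 × 55.5044 = 1.018659
Product > 1; profitable direction is INR → CHF → SGD → INR.

1.0187 (arbitrage exists)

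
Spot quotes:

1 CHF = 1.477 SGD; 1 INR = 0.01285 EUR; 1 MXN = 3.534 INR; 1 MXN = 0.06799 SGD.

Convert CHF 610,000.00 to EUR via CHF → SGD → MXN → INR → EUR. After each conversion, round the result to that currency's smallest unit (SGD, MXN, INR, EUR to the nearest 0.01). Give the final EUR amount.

EUR 601,776.14

CHF 610,000.00 × 1.477 = SGD 900,970.00
SGD 900,970.00 ÷ 0.06799 = MXN 13,251,507.57
MXN 13,251,507.57 × 3.534 = INR 46,830,827.75
INR 46,830,827.75 × 0.01285 = EUR 601,776.14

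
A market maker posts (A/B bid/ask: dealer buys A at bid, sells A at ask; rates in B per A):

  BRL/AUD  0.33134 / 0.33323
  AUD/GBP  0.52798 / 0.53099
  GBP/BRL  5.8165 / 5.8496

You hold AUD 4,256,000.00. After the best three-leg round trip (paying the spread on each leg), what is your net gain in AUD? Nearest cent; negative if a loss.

Net profit: AUD 74,666.01

Best loop AUD → GBP → BRL → AUD:
AUD 4,256,000.00 × 0.52798 (sell AUD at bid) = GBP 2,247,082.88
GBP 2,247,082.88 × 5.8165 (sell GBP at bid) = BRL 13,070,157.57
BRL 13,070,157.57 × 0.33134 (sell BRL at bid) = AUD 4,330,666.01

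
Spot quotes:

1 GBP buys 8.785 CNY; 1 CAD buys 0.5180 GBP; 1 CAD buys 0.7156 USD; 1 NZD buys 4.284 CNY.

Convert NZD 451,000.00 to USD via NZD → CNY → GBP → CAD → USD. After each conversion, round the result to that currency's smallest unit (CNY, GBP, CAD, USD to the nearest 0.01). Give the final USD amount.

USD 303,825.91

NZD 451,000.00 × 4.284 = CNY 1,932,084.00
CNY 1,932,084.00 ÷ 8.785 = GBP 219,929.88
GBP 219,929.88 ÷ 0.5180 = CAD 424,575.06
CAD 424,575.06 × 0.7156 = USD 303,825.91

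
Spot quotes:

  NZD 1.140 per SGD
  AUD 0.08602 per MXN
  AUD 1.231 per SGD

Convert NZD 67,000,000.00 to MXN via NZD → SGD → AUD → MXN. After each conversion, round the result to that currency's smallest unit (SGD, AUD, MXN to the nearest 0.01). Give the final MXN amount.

NZD 67,000,000.00 ÷ 1.140 = SGD 58,771,929.82
SGD 58,771,929.82 × 1.231 = AUD 72,348,245.61
AUD 72,348,245.61 ÷ 0.08602 = MXN 841,063,073.82

MXN 841,063,073.82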